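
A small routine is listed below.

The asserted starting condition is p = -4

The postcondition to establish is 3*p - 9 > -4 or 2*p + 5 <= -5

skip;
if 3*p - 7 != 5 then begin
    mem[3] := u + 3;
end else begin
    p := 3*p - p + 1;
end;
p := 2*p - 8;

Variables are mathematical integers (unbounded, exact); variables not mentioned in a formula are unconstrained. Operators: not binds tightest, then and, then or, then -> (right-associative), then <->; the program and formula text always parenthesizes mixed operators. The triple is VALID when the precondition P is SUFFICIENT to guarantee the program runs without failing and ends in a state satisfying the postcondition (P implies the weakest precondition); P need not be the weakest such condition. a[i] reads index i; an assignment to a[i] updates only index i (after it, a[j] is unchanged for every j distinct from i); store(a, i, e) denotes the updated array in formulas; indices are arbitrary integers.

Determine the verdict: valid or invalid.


Working backward. After the program, the postcondition 3*p - 9 > -4 or 2*p + 5 <= -5 must hold; in canonical form it is 3*p > 5 or 2*p <= -10.
Before p := 2*p - 8: 6*p > 29 or 4*p <= 6
Then branch requires 6*p > 29 or 4*p <= 6; else branch requires 12*p > 23 or 8*p <= 2.
Before the if: (3*p != 12 -> (6*p > 29 or 4*p <= 6)) and ((not (3*p != 12)) -> (12*p > 23 or 8*p <= 2))
Before skip: (3*p != 12 -> (6*p > 29 or 4*p <= 6)) and ((not (3*p != 12)) -> (12*p > 23 or 8*p <= 2))
The weakest precondition is (3*p != 12 -> (6*p > 29 or 4*p <= 6)) and ((not (3*p != 12)) -> (12*p > 23 or 8*p <= 2)).
Check whether p = -4 implies it.
Every state satisfying the precondition satisfies the weakest precondition: the implication holds.
Answer: valid


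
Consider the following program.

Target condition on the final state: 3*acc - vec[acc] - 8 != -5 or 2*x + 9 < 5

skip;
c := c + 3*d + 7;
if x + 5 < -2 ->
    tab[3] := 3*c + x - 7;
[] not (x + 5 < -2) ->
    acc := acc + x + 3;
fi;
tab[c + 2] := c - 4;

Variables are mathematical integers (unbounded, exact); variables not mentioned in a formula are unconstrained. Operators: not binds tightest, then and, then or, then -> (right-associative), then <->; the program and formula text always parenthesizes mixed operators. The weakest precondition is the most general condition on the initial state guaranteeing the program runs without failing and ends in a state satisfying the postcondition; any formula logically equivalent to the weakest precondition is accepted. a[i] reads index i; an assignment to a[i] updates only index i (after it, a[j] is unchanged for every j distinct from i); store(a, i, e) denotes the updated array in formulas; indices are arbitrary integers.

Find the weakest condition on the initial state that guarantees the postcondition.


Working backward. After the program, the postcondition 3*acc - vec[acc] - 8 != -5 or 2*x + 9 < 5 must hold; in canonical form it is 3*acc != vec[acc] + 3 or 2*x < -4.
Before tab[c + 2] := c - 4: 3*acc != vec[acc] + 3 or 2*x < -4
Then branch requires 3*acc != vec[acc] + 3 or 2*x < -4; else branch requires 3*acc + 3*x != vec[acc + x + 3] - 6 or 2*x < -4.
Before the if: (x < -7 -> (3*acc != vec[acc] + 3 or 2*x < -4)) and ((not (x < -7)) -> (3*acc + 3*x != vec[acc + x + 3] - 6 or 2*x < -4))
Before c := c + 3*d + 7: (x < -7 -> (3*acc != vec[acc] + 3 or 2*x < -4)) and ((not (x < -7)) -> (3*acc + 3*x != vec[acc + x + 3] - 6 or 2*x < -4))
Before skip: (x < -7 -> (3*acc != vec[acc] + 3 or 2*x < -4)) and ((not (x < -7)) -> (3*acc + 3*x != vec[acc + x + 3] - 6 or 2*x < -4))
Answer: WP = (x < -7 -> (3*acc != vec[acc] + 3 or 2*x < -4)) and ((not (x < -7)) -> (3*acc + 3*x != vec[acc + x + 3] - 6 or 2*x < -4))


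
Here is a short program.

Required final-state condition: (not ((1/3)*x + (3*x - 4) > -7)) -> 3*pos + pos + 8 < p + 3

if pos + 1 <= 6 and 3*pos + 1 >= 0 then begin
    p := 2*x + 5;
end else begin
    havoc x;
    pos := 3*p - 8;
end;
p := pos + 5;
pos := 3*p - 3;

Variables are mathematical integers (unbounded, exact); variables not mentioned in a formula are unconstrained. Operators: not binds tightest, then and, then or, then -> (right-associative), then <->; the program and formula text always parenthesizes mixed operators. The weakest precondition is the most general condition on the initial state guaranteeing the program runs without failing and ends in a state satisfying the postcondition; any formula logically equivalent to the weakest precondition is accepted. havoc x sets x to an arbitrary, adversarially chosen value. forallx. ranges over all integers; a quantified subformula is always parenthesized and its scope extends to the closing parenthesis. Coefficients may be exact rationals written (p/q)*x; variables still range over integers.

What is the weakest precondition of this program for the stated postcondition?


Working backward. After the program, the postcondition (not ((1/3)*x + (3*x - 4) > -7)) -> 3*pos + pos + 8 < p + 3 must hold; in canonical form it is (not ((10/3)*x > -3)) -> 4*pos < p - 5.
Before pos := 3*p - 3: (not ((10/3)*x > -3)) -> 11*p < 7
Before p := pos + 5: (not ((10/3)*x > -3)) -> 11*pos < -48
Then branch requires (not ((10/3)*x > -3)) -> 11*pos < -48; else branch requires forall x_1. ((not ((10/3)*x_1 > -3)) -> 33*p < 40).
Before the if: ((pos <= 5 and 3*pos >= -1) -> ((not ((10/3)*x > -3)) -> 11*pos < -48)) and ((not (pos <= 5 and 3*pos >= -1)) -> (forall x_1. ((not ((10/3)*x_1 > -3)) -> 33*p < 40)))
Answer: WP = ((pos <= 5 and 3*pos >= -1) -> ((not ((10/3)*x > -3)) -> 11*pos < -48)) and ((not (pos <= 5 and 3*pos >= -1)) -> (forall x_1. ((not ((10/3)*x_1 > -3)) -> 33*p < 40)))


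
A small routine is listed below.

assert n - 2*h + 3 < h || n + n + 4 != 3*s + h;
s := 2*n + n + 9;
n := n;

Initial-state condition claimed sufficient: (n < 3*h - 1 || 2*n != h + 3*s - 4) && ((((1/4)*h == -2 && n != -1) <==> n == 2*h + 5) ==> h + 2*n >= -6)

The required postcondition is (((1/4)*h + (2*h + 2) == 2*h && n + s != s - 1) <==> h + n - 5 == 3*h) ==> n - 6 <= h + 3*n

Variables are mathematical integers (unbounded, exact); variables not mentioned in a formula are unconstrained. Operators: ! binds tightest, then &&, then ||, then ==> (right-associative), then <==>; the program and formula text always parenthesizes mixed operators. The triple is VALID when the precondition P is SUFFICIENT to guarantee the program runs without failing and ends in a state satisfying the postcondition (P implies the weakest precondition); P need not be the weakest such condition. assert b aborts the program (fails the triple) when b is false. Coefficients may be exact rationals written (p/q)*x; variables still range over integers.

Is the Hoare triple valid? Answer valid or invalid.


Working backward. After the program, the postcondition (((1/4)*h + (2*h + 2) == 2*h && n + s != s - 1) <==> h + n - 5 == 3*h) ==> n - 6 <= h + 3*n must hold; in canonical form it is (((1/4)*h == -2 && n != -1) <==> n == 2*h + 5) ==> h + 2*n >= -6.
Before n := n: (((1/4)*h == -2 && n != -1) <==> n == 2*h + 5) ==> h + 2*n >= -6
Before s := 2*n + n + 9: (((1/4)*h == -2 && n != -1) <==> n == 2*h + 5) ==> h + 2*n >= -6
Before assert n - 2*h + 3 < h || n + n + 4 != 3*s + h: (n < 3*h - 3 || 2*n != h + 3*s - 4) && ((((1/4)*h == -2 && n != -1) <==> n == 2*h + 5) ==> h + 2*n >= -6)
The weakest precondition is (n < 3*h - 3 || 2*n != h + 3*s - 4) && ((((1/4)*h == -2 && n != -1) <==> n == 2*h + 5) ==> h + 2*n >= -6).
Check whether (n < 3*h - 1 || 2*n != h + 3*s - 4) && ((((1/4)*h == -2 && n != -1) <==> n == 2*h + 5) ==> h + 2*n >= -6) implies it.
Countermodel: at the initial state h = 1, n = 0, s = 1, the precondition holds but the weakest precondition fails.
Answer: invalid


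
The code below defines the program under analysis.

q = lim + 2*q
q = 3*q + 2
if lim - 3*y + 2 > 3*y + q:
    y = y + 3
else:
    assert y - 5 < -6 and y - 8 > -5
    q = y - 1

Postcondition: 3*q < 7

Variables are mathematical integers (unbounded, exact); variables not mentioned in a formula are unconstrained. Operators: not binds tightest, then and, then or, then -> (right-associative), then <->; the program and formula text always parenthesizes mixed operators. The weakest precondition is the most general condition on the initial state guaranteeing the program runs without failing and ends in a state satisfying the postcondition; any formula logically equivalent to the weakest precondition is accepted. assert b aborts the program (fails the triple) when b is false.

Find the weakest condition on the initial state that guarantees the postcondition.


Working backward. After the program, 3*q < 7 must hold.
Then branch requires 3*q < 7; else branch requires y < -1 and y > 3 and 3*y < 10.
Before the if: (lim > q + 6*y - 2 -> 3*q < 7) and ((not (lim > q + 6*y - 2)) -> (y < -1 and y > 3 and 3*y < 10))
Before q := 3*q + 2: (lim > 3*q + 6*y -> 9*q < 1) and ((not (lim > 3*q + 6*y)) -> (y < -1 and y > 3 and 3*y < 10))
Before q := lim + 2*q: (2*lim + 6*q + 6*y < 0 -> 9*lim + 18*q < 1) and ((not (2*lim + 6*q + 6*y < 0)) -> (y < -1 and y > 3 and 3*y < 10))
Answer: WP = (2*lim + 6*q + 6*y < 0 -> 9*lim + 18*q < 1) and ((not (2*lim + 6*q + 6*y < 0)) -> (y < -1 and y > 3 and 3*y < 10))


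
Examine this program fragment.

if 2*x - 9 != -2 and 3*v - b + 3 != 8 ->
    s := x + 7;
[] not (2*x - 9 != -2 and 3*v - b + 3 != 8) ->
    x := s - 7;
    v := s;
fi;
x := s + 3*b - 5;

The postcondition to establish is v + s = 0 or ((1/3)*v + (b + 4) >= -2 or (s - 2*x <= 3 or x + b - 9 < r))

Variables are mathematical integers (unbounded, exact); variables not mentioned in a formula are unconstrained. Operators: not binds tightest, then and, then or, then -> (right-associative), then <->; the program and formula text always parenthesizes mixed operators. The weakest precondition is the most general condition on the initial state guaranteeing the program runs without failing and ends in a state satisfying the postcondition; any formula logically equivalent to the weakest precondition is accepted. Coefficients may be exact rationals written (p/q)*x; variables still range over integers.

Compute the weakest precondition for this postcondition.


Working backward. After the program, the postcondition v + s = 0 or ((1/3)*v + (b + 4) >= -2 or (s - 2*x <= 3 or x + b - 9 < r)) must hold; in canonical form it is s + v = 0 or b + (1/3)*v >= -6 or s <= 2*x + 3 or b + x < r + 9.
Before x := s + 3*b - 5: s + v = 0 or b + (1/3)*v >= -6 or 6*b + s >= 7 or 4*b + s < r + 14
Then branch requires v + x = -7 or b + (1/3)*v >= -6 or 6*b + x >= 0 or 4*b + x < r + 7; else branch requires 2*s = 0 or b + (1/3)*s >= -6 or 6*b + s >= 7 or 4*b + s < r + 14.
Before the if: ((2*x != 7 and 3*v != b + 5) -> (v + x = -7 or b + (1/3)*v >= -6 or 6*b + x >= 0 or 4*b + x < r + 7)) and ((not (2*x != 7 and 3*v != b + 5)) -> (2*s = 0 or b + (1/3)*s >= -6 or 6*b + s >= 7 or 4*b + s < r + 14))
Answer: WP = ((2*x != 7 and 3*v != b + 5) -> (v + x = -7 or b + (1/3)*v >= -6 or 6*b + x >= 0 or 4*b + x < r + 7)) and ((not (2*x != 7 and 3*v != b + 5)) -> (2*s = 0 or b + (1/3)*s >= -6 or 6*b + s >= 7 or 4*b + s < r + 14))


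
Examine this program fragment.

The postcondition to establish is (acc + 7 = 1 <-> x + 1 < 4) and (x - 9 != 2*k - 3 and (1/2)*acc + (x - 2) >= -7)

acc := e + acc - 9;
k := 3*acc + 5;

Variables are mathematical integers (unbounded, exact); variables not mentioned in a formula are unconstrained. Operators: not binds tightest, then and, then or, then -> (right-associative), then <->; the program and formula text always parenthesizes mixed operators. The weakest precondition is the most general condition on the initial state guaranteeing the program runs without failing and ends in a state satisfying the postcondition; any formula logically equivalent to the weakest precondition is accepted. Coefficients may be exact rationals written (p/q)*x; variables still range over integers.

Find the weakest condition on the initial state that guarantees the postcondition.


Working backward. After the program, the postcondition (acc + 7 = 1 <-> x + 1 < 4) and (x - 9 != 2*k - 3 and (1/2)*acc + (x - 2) >= -7) must hold; in canonical form it is (acc = -6 <-> x < 3) and x != 2*k + 6 and (1/2)*acc + x >= -5.
Before k := 3*acc + 5: (acc = -6 <-> x < 3) and x != 6*acc + 16 and (1/2)*acc + x >= -5
Before acc := e + acc - 9: (acc + e = 3 <-> x < 3) and x != 6*acc + 6*e - 38 and (1/2)*acc + (1/2)*e + x >= -1/2
Answer: WP = (acc + e = 3 <-> x < 3) and x != 6*acc + 6*e - 38 and (1/2)*acc + (1/2)*e + x >= -1/2


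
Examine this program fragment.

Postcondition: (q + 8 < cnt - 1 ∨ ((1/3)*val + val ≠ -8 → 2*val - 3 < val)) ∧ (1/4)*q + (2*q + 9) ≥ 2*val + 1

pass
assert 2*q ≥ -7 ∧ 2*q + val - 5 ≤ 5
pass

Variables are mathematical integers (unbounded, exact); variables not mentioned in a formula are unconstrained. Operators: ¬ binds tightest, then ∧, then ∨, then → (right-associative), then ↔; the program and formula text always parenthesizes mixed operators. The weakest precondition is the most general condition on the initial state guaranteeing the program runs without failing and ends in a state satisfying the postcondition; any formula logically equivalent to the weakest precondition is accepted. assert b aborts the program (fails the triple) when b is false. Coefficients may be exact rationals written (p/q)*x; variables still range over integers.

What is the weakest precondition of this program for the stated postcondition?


Working backward. After the program, the postcondition (q + 8 < cnt - 1 ∨ ((1/3)*val + val ≠ -8 → 2*val - 3 < val)) ∧ (1/4)*q + (2*q + 9) ≥ 2*val + 1 must hold; in canonical form it is (q < cnt - 9 ∨ ((4/3)*val ≠ -8 → val < 3)) ∧ (9/4)*q ≥ 2*val - 8.
Before skip: (q < cnt - 9 ∨ ((4/3)*val ≠ -8 → val < 3)) ∧ (9/4)*q ≥ 2*val - 8
Before assert 2*q ≥ -7 ∧ 2*q + val - 5 ≤ 5: 2*q ≥ -7 ∧ 2*q + val ≤ 10 ∧ (q < cnt - 9 ∨ ((4/3)*val ≠ -8 → val < 3)) ∧ (9/4)*q ≥ 2*val - 8
Before skip: 2*q ≥ -7 ∧ 2*q + val ≤ 10 ∧ (q < cnt - 9 ∨ ((4/3)*val ≠ -8 → val < 3)) ∧ (9/4)*q ≥ 2*val - 8
Answer: WP = 2*q ≥ -7 ∧ 2*q + val ≤ 10 ∧ (q < cnt - 9 ∨ ((4/3)*val ≠ -8 → val < 3)) ∧ (9/4)*q ≥ 2*val - 8


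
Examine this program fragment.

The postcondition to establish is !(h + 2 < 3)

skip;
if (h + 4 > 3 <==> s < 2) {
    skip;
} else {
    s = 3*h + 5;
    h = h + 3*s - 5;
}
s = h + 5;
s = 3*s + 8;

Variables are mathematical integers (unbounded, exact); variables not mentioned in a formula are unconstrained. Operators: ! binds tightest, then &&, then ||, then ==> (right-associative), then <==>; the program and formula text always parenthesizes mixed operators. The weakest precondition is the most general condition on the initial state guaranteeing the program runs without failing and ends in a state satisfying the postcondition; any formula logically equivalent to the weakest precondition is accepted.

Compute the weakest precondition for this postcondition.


Working backward. After the program, the postcondition !(h + 2 < 3) must hold; in canonical form it is !(h < 1).
Before s := 3*s + 8: !(h < 1)
Before s := h + 5: !(h < 1)
Then branch requires !(h < 1); else branch requires !(10*h < -9).
Before the if: ((h > -1 <==> s < 2) ==> (!(h < 1))) && ((!(h > -1 <==> s < 2)) ==> (!(10*h < -9)))
Before skip: ((h > -1 <==> s < 2) ==> (!(h < 1))) && ((!(h > -1 <==> s < 2)) ==> (!(10*h < -9)))
Answer: WP = ((h > -1 <==> s < 2) ==> (!(h < 1))) && ((!(h > -1 <==> s < 2)) ==> (!(10*h < -9)))


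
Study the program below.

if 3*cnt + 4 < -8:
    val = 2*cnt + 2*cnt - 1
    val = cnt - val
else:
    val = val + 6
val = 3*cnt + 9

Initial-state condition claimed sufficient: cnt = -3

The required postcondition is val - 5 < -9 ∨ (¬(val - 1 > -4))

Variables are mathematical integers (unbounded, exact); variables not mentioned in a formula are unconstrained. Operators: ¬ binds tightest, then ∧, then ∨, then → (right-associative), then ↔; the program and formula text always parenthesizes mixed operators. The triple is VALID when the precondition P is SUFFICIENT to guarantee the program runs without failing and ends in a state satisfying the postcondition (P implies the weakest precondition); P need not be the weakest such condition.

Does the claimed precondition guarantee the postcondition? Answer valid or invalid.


Working backward. After the program, the postcondition val - 5 < -9 ∨ (¬(val - 1 > -4)) must hold; in canonical form it is val < -4 ∨ (¬(val > -3)).
Before val := 3*cnt + 9: 3*cnt < -13 ∨ (¬(3*cnt > -12))
Then branch requires 3*cnt < -13 ∨ (¬(3*cnt > -12)); else branch requires 3*cnt < -13 ∨ (¬(3*cnt > -12)).
Before the if: (3*cnt < -12 → (3*cnt < -13 ∨ (¬(3*cnt > -12)))) ∧ ((¬(3*cnt < -12)) → (3*cnt < -13 ∨ (¬(3*cnt > -12))))
The weakest precondition is (3*cnt < -12 → (3*cnt < -13 ∨ (¬(3*cnt > -12)))) ∧ ((¬(3*cnt < -12)) → (3*cnt < -13 ∨ (¬(3*cnt > -12)))).
Check whether cnt = -3 implies it.
Countermodel: at the initial state cnt = -3, the precondition holds but the weakest precondition fails.
Answer: invalid


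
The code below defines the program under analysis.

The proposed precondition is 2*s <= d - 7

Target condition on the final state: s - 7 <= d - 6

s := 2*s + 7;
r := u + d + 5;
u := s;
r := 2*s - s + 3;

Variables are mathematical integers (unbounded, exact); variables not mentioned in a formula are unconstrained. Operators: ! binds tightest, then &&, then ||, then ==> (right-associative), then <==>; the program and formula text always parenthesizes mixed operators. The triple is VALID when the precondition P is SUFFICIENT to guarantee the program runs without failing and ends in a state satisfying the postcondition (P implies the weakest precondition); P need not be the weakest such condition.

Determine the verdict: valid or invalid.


Working backward. After the program, the postcondition s - 7 <= d - 6 must hold; in canonical form it is s <= d + 1.
Before r := 2*s - s + 3: s <= d + 1
Before u := s: s <= d + 1
Before r := u + d + 5: s <= d + 1
Before s := 2*s + 7: 2*s <= d - 6
The weakest precondition is 2*s <= d - 6.
Check whether 2*s <= d - 7 implies it.
Every state satisfying the precondition satisfies the weakest precondition: the implication holds.
Answer: valid


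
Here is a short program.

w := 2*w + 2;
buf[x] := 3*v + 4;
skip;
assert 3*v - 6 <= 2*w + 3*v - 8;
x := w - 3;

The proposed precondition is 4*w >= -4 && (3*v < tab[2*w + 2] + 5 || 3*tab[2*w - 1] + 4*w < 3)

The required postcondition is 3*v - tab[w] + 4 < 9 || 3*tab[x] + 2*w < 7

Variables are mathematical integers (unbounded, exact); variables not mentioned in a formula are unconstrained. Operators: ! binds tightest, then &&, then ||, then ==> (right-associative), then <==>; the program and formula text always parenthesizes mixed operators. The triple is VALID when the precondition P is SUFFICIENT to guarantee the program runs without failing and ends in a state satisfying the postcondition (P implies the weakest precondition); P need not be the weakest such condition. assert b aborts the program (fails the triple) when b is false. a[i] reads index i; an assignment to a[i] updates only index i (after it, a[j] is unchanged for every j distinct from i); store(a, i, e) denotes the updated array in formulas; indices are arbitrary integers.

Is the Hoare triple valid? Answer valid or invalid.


Working backward. After the program, the postcondition 3*v - tab[w] + 4 < 9 || 3*tab[x] + 2*w < 7 must hold; in canonical form it is 3*v < tab[w] + 5 || 3*tab[x] + 2*w < 7.
Before x := w - 3: 3*v < tab[w] + 5 || 3*tab[w - 3] + 2*w < 7
Before assert 3*v - 6 <= 2*w + 3*v - 8: 2*w >= 2 && (3*v < tab[w] + 5 || 3*tab[w - 3] + 2*w < 7)
Before skip: 2*w >= 2 && (3*v < tab[w] + 5 || 3*tab[w - 3] + 2*w < 7)
Before buf[x] := 3*v + 4: 2*w >= 2 && (3*v < tab[w] + 5 || 3*tab[w - 3] + 2*w < 7)
Before w := 2*w + 2: 4*w >= -2 && (3*v < tab[2*w + 2] + 5 || 3*tab[2*w - 1] + 4*w < 3)
The weakest precondition is 4*w >= -2 && (3*v < tab[2*w + 2] + 5 || 3*tab[2*w - 1] + 4*w < 3).
Check whether 4*w >= -4 && (3*v < tab[2*w + 2] + 5 || 3*tab[2*w - 1] + 4*w < 3) implies it.
Countermodel: at the initial state tab = {[-3] = 15215, [0] = 15215, elsewhere 15215}, v = 0, w = -1, the precondition holds but the weakest precondition fails.
Answer: invalid


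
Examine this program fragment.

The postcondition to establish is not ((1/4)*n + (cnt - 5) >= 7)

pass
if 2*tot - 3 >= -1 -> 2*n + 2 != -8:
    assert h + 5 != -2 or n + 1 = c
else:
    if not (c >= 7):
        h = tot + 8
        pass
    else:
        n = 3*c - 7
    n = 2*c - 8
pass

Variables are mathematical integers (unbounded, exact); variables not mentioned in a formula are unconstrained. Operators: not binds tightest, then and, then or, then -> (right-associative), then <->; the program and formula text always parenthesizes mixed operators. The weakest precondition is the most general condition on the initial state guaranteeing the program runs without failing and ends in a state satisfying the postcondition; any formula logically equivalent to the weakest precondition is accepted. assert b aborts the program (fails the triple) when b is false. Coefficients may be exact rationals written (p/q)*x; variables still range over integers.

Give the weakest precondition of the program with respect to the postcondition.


Working backward. After the program, the postcondition not ((1/4)*n + (cnt - 5) >= 7) must hold; in canonical form it is not (cnt + (1/4)*n >= 12).
Before skip: not (cnt + (1/4)*n >= 12)
Then branch requires (h != -7 or n = c - 1) and (not (cnt + (1/4)*n >= 12)); else branch requires ((not (c >= 7)) -> (not ((1/2)*c + cnt >= 14))) and (c >= 7 -> (not ((1/2)*c + cnt >= 14))).
Before the if: ((2*tot >= 2 -> 2*n != -10) -> ((h != -7 or n = c - 1) and (not (cnt + (1/4)*n >= 12)))) and ((not (2*tot >= 2 -> 2*n != -10)) -> (((not (c >= 7)) -> (not ((1/2)*c + cnt >= 14))) and (c >= 7 -> (not ((1/2)*c + cnt >= 14)))))
Before skip: ((2*tot >= 2 -> 2*n != -10) -> ((h != -7 or n = c - 1) and (not (cnt + (1/4)*n >= 12)))) and ((not (2*tot >= 2 -> 2*n != -10)) -> (((not (c >= 7)) -> (not ((1/2)*c + cnt >= 14))) and (c >= 7 -> (not ((1/2)*c + cnt >= 14)))))
Answer: WP = ((2*tot >= 2 -> 2*n != -10) -> ((h != -7 or n = c - 1) and (not (cnt + (1/4)*n >= 12)))) and ((not (2*tot >= 2 -> 2*n != -10)) -> (((not (c >= 7)) -> (not ((1/2)*c + cnt >= 14))) and (c >= 7 -> (not ((1/2)*c + cnt >= 14)))))


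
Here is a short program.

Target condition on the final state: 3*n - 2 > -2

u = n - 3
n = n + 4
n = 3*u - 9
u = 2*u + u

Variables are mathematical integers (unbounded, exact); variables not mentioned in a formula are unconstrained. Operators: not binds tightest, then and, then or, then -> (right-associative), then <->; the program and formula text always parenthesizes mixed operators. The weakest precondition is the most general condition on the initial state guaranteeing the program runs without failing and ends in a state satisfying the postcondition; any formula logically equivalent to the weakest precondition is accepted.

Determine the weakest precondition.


Working backward. After the program, the postcondition 3*n - 2 > -2 must hold; in canonical form it is 3*n > 0.
Before u := 2*u + u: 3*n > 0
Before n := 3*u - 9: 9*u > 27
Before n := n + 4: 9*u > 27
Before u := n - 3: 9*n > 54
Answer: WP = 9*n > 54


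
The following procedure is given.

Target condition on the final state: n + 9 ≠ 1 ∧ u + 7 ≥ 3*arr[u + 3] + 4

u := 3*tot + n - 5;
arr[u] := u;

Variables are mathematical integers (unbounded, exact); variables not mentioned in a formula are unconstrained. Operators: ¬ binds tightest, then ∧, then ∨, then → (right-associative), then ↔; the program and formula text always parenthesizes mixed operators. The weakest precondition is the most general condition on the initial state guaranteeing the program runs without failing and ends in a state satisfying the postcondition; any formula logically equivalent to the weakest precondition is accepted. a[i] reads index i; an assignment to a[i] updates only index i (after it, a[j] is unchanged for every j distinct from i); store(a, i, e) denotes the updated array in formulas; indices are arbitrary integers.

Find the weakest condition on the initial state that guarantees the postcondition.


Working backward. After the program, the postcondition n + 9 ≠ 1 ∧ u + 7 ≥ 3*arr[u + 3] + 4 must hold; in canonical form it is n ≠ -8 ∧ u ≥ 3*arr[u + 3] - 3.
Before arr[u] := u: n ≠ -8 ∧ u ≥ 3*store(arr, u, u)[u + 3] - 3
Before u := 3*tot + n - 5: n ≠ -8 ∧ n + 3*tot ≥ 3*store(arr, n + 3*tot - 5, n + 3*tot - 5)[n + 3*tot - 2] + 2
Answer: WP = n ≠ -8 ∧ n + 3*tot ≥ 3*store(arr, n + 3*tot - 5, n + 3*tot - 5)[n + 3*tot - 2] + 2


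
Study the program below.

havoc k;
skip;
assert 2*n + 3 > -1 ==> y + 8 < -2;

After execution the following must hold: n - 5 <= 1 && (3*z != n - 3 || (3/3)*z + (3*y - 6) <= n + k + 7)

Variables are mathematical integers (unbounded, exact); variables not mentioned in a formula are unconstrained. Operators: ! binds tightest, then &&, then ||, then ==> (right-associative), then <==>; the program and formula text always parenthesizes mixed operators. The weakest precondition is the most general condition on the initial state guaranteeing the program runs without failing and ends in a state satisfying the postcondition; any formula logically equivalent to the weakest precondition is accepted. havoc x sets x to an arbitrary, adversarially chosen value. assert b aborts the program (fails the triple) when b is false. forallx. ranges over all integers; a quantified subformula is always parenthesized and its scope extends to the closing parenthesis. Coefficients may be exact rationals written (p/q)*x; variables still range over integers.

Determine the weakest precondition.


Working backward. After the program, the postcondition n - 5 <= 1 && (3*z != n - 3 || (3/3)*z + (3*y - 6) <= n + k + 7) must hold; in canonical form it is n <= 6 && (3*z != n - 3 || 3*y + z <= k + n + 13).
Before assert 2*n + 3 > -1 ==> y + 8 < -2: (2*n > -4 ==> y < -10) && n <= 6 && (3*z != n - 3 || 3*y + z <= k + n + 13)
Before skip: (2*n > -4 ==> y < -10) && n <= 6 && (3*z != n - 3 || 3*y + z <= k + n + 13)
Before havoc k: forall k_1. ((2*n > -4 ==> y < -10) && n <= 6 && (3*z != n - 3 || 3*y + z <= k_1 + n + 13))
Answer: WP = forall k_1. ((2*n > -4 ==> y < -10) && n <= 6 && (3*z != n - 3 || 3*y + z <= k_1 + n + 13))


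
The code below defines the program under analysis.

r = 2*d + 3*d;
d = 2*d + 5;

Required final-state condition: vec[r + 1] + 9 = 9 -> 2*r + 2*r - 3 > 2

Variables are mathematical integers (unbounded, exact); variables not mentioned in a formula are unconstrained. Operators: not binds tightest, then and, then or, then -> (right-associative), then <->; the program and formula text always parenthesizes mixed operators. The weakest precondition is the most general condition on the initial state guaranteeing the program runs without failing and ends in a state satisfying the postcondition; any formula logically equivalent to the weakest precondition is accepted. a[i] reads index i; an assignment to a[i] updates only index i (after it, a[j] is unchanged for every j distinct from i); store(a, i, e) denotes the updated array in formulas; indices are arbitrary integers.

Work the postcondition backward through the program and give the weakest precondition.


Working backward. After the program, the postcondition vec[r + 1] + 9 = 9 -> 2*r + 2*r - 3 > 2 must hold; in canonical form it is vec[r + 1] = 0 -> 4*r > 5.
Before d := 2*d + 5: vec[r + 1] = 0 -> 4*r > 5
Before r := 2*d + 3*d: vec[5*d + 1] = 0 -> 20*d > 5
Answer: WP = vec[5*d + 1] = 0 -> 20*d > 5


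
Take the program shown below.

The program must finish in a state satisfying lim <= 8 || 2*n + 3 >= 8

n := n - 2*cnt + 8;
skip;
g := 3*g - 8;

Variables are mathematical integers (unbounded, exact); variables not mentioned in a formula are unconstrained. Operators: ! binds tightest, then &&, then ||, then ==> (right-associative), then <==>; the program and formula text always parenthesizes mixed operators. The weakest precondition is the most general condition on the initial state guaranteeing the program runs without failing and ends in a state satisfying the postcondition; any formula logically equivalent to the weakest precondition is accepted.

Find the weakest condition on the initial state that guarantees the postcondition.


Working backward. After the program, the postcondition lim <= 8 || 2*n + 3 >= 8 must hold; in canonical form it is lim <= 8 || 2*n >= 5.
Before g := 3*g - 8: lim <= 8 || 2*n >= 5
Before skip: lim <= 8 || 2*n >= 5
Before n := n - 2*cnt + 8: lim <= 8 || 2*n >= 4*cnt - 11
Answer: WP = lim <= 8 || 2*n >= 4*cnt - 11


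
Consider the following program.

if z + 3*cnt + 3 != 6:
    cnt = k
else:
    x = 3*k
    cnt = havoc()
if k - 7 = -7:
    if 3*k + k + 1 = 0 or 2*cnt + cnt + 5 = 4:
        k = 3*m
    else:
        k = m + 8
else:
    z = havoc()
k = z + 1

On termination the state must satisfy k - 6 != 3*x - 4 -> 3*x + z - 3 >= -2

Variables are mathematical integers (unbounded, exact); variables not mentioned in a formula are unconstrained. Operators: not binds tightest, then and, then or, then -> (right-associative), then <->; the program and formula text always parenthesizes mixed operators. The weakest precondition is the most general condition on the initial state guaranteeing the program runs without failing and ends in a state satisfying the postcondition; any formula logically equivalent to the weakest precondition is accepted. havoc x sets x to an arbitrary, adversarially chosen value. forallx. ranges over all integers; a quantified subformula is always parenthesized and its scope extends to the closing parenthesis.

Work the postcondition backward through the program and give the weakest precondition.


Working backward. After the program, the postcondition k - 6 != 3*x - 4 -> 3*x + z - 3 >= -2 must hold; in canonical form it is k != 3*x + 2 -> 3*x + z >= 1.
Before k := z + 1: z != 3*x + 1 -> 3*x + z >= 1
Then branch requires ((4*k = -1 or 3*cnt = -1) -> (z != 3*x + 1 -> 3*x + z >= 1)) and ((not (4*k = -1 or 3*cnt = -1)) -> (z != 3*x + 1 -> 3*x + z >= 1)); else branch requires forall z_1. (z_1 != 3*x + 1 -> 3*x + z_1 >= 1).
Before the if: (k = 0 -> (((4*k = -1 or 3*cnt = -1) -> (z != 3*x + 1 -> 3*x + z >= 1)) and ((not (4*k = -1 or 3*cnt = -1)) -> (z != 3*x + 1 -> 3*x + z >= 1)))) and ((not (k = 0)) -> (forall z_1. (z_1 != 3*x + 1 -> 3*x + z_1 >= 1)))
Then branch requires (k = 0 -> (((4*k = -1 or 3*k = -1) -> (z != 3*x + 1 -> 3*x + z >= 1)) and ((not (4*k = -1 or 3*k = -1)) -> (z != 3*x + 1 -> 3*x + z >= 1)))) and ((not (k = 0)) -> (forall z_1. (z_1 != 3*x + 1 -> 3*x + z_1 >= 1))); else branch requires forall cnt_1. ((k = 0 -> (((4*k = -1 or 3*cnt_1 = -1) -> (z != 9*k + 1 -> 9*k + z >= 1)) and ((not (4*k = -1 or 3*cnt_1 = -1)) -> (z != 9*k + 1 -> 9*k + z >= 1)))) and ((not (k = 0)) -> (forall z_1. (z_1 != 9*k + 1 -> 9*k + z_1 >= 1)))).
Before the if: (3*cnt + z != 3 -> ((k = 0 -> (((4*k = -1 or 3*k = -1) -> (z != 3*x + 1 -> 3*x + z >= 1)) and ((not (4*k = -1 or 3*k = -1)) -> (z != 3*x + 1 -> 3*x + z >= 1)))) and ((not (k = 0)) -> (forall z_1. (z_1 != 3*x + 1 -> 3*x + z_1 >= 1))))) and ((not (3*cnt + z != 3)) -> (forall cnt_1. ((k = 0 -> (((4*k = -1 or 3*cnt_1 = -1) -> (z != 9*k + 1 -> 9*k + z >= 1)) and ((not (4*k = -1 or 3*cnt_1 = -1)) -> (z != 9*k + 1 -> 9*k + z >= 1)))) and ((not (k = 0)) -> (forall z_1. (z_1 != 9*k + 1 -> 9*k + z_1 >= 1))))))
Answer: WP = (3*cnt + z != 3 -> ((k = 0 -> (((4*k = -1 or 3*k = -1) -> (z != 3*x + 1 -> 3*x + z >= 1)) and ((not (4*k = -1 or 3*k = -1)) -> (z != 3*x + 1 -> 3*x + z >= 1)))) and ((not (k = 0)) -> (forall z_1. (z_1 != 3*x + 1 -> 3*x + z_1 >= 1))))) and ((not (3*cnt + z != 3)) -> (forall cnt_1. ((k = 0 -> (((4*k = -1 or 3*cnt_1 = -1) -> (z != 9*k + 1 -> 9*k + z >= 1)) and ((not (4*k = -1 or 3*cnt_1 = -1)) -> (z != 9*k + 1 -> 9*k + z >= 1)))) and ((not (k = 0)) -> (forall z_1. (z_1 != 9*k + 1 -> 9*k + z_1 >= 1))))))


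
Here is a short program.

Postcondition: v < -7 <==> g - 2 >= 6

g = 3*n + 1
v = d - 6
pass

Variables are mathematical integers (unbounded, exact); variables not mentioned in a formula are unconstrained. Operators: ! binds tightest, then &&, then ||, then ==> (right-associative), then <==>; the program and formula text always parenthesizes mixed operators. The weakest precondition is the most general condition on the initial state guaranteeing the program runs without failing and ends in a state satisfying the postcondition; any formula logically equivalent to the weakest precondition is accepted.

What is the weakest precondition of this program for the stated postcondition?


Working backward. After the program, the postcondition v < -7 <==> g - 2 >= 6 must hold; in canonical form it is v < -7 <==> g >= 8.
Before skip: v < -7 <==> g >= 8
Before v := d - 6: d < -1 <==> g >= 8
Before g := 3*n + 1: d < -1 <==> 3*n >= 7
Answer: WP = d < -1 <==> 3*n >= 7


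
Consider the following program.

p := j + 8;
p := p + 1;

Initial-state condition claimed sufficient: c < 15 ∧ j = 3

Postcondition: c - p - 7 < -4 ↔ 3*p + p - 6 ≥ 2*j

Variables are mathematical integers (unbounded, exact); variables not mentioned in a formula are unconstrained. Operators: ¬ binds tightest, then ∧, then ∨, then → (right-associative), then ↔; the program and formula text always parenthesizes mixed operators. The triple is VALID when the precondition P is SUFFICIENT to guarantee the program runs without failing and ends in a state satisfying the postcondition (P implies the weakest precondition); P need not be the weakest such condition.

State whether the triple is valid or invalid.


Working backward. After the program, the postcondition c - p - 7 < -4 ↔ 3*p + p - 6 ≥ 2*j must hold; in canonical form it is c < p + 3 ↔ 4*p ≥ 2*j + 6.
Before p := p + 1: c < p + 4 ↔ 4*p ≥ 2*j + 2
Before p := j + 8: c < j + 12 ↔ 2*j ≥ -30
The weakest precondition is c < j + 12 ↔ 2*j ≥ -30.
Check whether c < 15 ∧ j = 3 implies it.
Every state satisfying the precondition satisfies the weakest precondition: the implication holds.
Answer: valid


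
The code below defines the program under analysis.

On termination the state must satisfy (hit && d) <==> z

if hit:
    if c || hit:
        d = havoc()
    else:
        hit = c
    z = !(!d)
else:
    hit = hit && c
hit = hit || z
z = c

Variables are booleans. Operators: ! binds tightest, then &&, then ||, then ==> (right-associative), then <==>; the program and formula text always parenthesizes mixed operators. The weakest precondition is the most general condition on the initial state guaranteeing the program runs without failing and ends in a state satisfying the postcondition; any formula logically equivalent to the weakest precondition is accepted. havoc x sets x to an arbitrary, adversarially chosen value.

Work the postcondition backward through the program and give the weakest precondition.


Working backward. After the program, (hit && d) <==> z must hold.
Before z := c: (hit && d) <==> c
Before hit := hit || z: ((hit || z) && d) <==> c
Then branch requires (!(c || hit)) && ((!(c || hit)) ==> (((c || d) && d) <==> c)); else branch requires (((hit && c) || z) && d) <==> c.
Before the if: (hit ==> ((!(c || hit)) && ((!(c || hit)) ==> (((c || d) && d) <==> c)))) && ((!hit) ==> ((((hit && c) || z) && d) <==> c))
Answer: WP = (hit ==> ((!(c || hit)) && ((!(c || hit)) ==> (((c || d) && d) <==> c)))) && ((!hit) ==> ((((hit && c) || z) && d) <==> c))


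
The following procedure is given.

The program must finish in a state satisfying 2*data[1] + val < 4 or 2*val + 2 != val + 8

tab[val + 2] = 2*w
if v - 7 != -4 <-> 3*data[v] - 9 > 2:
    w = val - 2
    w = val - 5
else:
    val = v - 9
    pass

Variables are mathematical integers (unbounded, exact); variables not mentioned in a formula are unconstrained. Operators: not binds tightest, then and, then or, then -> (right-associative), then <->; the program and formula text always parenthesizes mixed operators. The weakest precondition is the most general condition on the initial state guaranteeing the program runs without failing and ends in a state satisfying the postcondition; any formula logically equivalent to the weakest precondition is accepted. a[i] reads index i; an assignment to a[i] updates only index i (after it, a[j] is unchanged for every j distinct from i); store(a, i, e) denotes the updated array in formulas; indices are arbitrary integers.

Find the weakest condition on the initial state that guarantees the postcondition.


Working backward. After the program, the postcondition 2*data[1] + val < 4 or 2*val + 2 != val + 8 must hold; in canonical form it is 2*data[1] + val < 4 or val != 6.
Then branch requires 2*data[1] + val < 4 or val != 6; else branch requires 2*data[1] + v < 13 or v != 15.
Before the if: ((v != 3 <-> 3*data[v] > 11) -> (2*data[1] + val < 4 or val != 6)) and ((not (v != 3 <-> 3*data[v] > 11)) -> (2*data[1] + v < 13 or v != 15))
Before tab[val + 2] := 2*w: ((v != 3 <-> 3*data[v] > 11) -> (2*data[1] + val < 4 or val != 6)) and ((not (v != 3 <-> 3*data[v] > 11)) -> (2*data[1] + v < 13 or v != 15))
Answer: WP = ((v != 3 <-> 3*data[v] > 11) -> (2*data[1] + val < 4 or val != 6)) and ((not (v != 3 <-> 3*data[v] > 11)) -> (2*data[1] + v < 13 or v != 15))


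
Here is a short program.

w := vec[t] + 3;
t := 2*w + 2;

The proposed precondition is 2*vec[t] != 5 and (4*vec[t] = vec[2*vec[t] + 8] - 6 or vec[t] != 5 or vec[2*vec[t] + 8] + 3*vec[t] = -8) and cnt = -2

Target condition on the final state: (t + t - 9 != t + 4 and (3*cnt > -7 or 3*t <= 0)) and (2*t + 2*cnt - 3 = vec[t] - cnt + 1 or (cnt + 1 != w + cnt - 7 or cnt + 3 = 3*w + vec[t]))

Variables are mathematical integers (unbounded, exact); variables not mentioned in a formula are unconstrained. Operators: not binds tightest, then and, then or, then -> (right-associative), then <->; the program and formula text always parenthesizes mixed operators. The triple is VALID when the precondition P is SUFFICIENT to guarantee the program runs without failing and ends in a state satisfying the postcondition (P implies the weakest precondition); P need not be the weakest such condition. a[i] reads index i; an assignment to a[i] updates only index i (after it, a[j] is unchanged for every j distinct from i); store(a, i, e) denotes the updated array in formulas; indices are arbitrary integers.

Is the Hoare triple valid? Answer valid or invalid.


Working backward. After the program, the postcondition (t + t - 9 != t + 4 and (3*cnt > -7 or 3*t <= 0)) and (2*t + 2*cnt - 3 = vec[t] - cnt + 1 or (cnt + 1 != w + cnt - 7 or cnt + 3 = 3*w + vec[t])) must hold; in canonical form it is t != 13 and (3*cnt > -7 or 3*t <= 0) and (3*cnt + 2*t = vec[t] + 4 or w != 8 or cnt = vec[t] + 3*w - 3).
Before t := 2*w + 2: 2*w != 11 and (3*cnt > -7 or 6*w <= -6) and (3*cnt + 4*w = vec[2*w + 2] or w != 8 or cnt = vec[2*w + 2] + 3*w - 3)
Before w := vec[t] + 3: 2*vec[t] != 5 and (3*cnt > -7 or 6*vec[t] <= -24) and (4*vec[t] + 3*cnt = vec[2*vec[t] + 8] - 12 or vec[t] != 5 or cnt = vec[2*vec[t] + 8] + 3*vec[t] + 6)
The weakest precondition is 2*vec[t] != 5 and (3*cnt > -7 or 6*vec[t] <= -24) and (4*vec[t] + 3*cnt = vec[2*vec[t] + 8] - 12 or vec[t] != 5 or cnt = vec[2*vec[t] + 8] + 3*vec[t] + 6).
Check whether 2*vec[t] != 5 and (4*vec[t] = vec[2*vec[t] + 8] - 6 or vec[t] != 5 or vec[2*vec[t] + 8] + 3*vec[t] = -8) and cnt = -2 implies it.
Every state satisfying the precondition satisfies the weakest precondition: the implication holds.
Answer: valid


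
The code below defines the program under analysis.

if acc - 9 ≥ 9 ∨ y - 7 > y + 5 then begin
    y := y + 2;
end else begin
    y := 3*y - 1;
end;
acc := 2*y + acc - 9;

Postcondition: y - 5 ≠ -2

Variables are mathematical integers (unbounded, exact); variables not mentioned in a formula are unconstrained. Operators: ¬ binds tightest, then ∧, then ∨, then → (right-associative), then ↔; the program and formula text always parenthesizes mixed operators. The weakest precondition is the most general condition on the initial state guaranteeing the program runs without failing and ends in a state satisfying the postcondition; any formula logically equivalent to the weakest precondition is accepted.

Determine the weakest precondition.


Working backward. After the program, the postcondition y - 5 ≠ -2 must hold; in canonical form it is y ≠ 3.
Before acc := 2*y + acc - 9: y ≠ 3
Then branch requires y ≠ 1; else branch requires 3*y ≠ 4.
Before the if: (acc ≥ 18 → y ≠ 1) ∧ ((¬(acc ≥ 18)) → 3*y ≠ 4)
Answer: WP = (acc ≥ 18 → y ≠ 1) ∧ ((¬(acc ≥ 18)) → 3*y ≠ 4)
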